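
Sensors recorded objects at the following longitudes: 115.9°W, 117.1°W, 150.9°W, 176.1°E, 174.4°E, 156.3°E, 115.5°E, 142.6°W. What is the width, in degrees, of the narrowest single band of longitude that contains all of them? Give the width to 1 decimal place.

128.6°

Sort the longitudes: -150.9°, -142.6°, -117.1°, -115.9°, +115.5°, +156.3°, +174.4°, +176.1°.
Eastward gaps between consecutive values (wrapping around): 8.3°, 25.5°, 1.2°, 231.4°, 40.8°, 18.1°, 1.7°, 33.0°.
Largest gap = 231.4° ⇒ minimal covering band is its complement: 360° − 231.4° = 128.6°.
Band runs from +115.5° eastward to -115.9°, crossing the antimeridian.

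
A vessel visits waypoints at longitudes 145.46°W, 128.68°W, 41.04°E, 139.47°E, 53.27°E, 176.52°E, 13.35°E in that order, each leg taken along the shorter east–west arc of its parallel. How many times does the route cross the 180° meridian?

Leg 1: -145.46° → -128.68°, shortest Δλ = 16.78° (east) — does not cross 180°.
Leg 2: -128.68° → +41.04°, shortest Δλ = 169.72° (east) — does not cross 180°.
Leg 3: +41.04° → +139.47°, shortest Δλ = 98.43° (east) — does not cross 180°.
Leg 4: +139.47° → +53.27°, shortest Δλ = -86.2° (west) — does not cross 180°.
Leg 5: +53.27° → +176.52°, shortest Δλ = 123.25° (east) — does not cross 180°.
Leg 6: +176.52° → +13.35°, shortest Δλ = -163.17° (west) — does not cross 180°.
Total crossings: 0.

0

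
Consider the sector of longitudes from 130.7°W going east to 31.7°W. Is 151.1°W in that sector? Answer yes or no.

No

Band width going east from -130.7° to -31.7°: ((-31.7 − -130.7) mod 360) = 99.0°.
Offset of -151.1° east of the west edge: ((-151.1 − -130.7) mod 360) = 339.6°.
339.6° > 99.0° ⇒ outside.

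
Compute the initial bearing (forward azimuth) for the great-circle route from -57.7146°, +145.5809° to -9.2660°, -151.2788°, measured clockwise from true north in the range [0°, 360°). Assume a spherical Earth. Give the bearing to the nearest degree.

72°

Δλ = -151.2788 − 145.5809 = -296.8597°; wrapped into (−180°, 180°]: 63.1403°.
θ = atan2( sin Δλ · cos φ₂ , cos φ₁ · sin φ₂ − sin φ₁ · cos φ₂ · cos Δλ )
  = atan2(0.88047, 0.29097) = 71.713° → normalised to [0°, 360°): 71.713°.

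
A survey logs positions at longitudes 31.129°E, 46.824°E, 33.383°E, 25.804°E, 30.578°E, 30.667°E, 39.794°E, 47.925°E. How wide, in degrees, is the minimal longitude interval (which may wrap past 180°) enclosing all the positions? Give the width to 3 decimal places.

22.121°

Sort the longitudes: +25.804°, +30.578°, +30.667°, +31.129°, +33.383°, +39.794°, +46.824°, +47.925°.
Eastward gaps between consecutive values (wrapping around): 4.774°, 0.089°, 0.462°, 2.254°, 6.411°, 7.030°, 1.101°, 337.879°.
Largest gap = 337.879° ⇒ minimal covering band is its complement: 360° − 337.879° = 22.121°.
Band runs from +25.804° eastward to +47.925°.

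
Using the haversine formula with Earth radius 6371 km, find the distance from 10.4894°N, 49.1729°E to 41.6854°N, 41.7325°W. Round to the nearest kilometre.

9309 km

Δλ = -41.7325 − 49.1729 = -90.9054°.
Δφ = 41.6854 − 10.4894 = 31.1960°.
a = sin²(Δφ/2) + cos φ₁ · cos φ₂ · sin²(Δλ/2) = 0.445265.
c = 2·atan2(√a, √(1−a)) = 1.46111 rad → d = 6371·c ≈ 9308.71 km.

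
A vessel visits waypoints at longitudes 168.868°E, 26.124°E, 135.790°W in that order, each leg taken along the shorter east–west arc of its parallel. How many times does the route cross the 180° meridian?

Leg 1: +168.868° → +26.124°, shortest Δλ = -142.744° (west) — does not cross 180°.
Leg 2: +26.124° → -135.790°, shortest Δλ = -161.914° (west) — does not cross 180°.
Total crossings: 0.

0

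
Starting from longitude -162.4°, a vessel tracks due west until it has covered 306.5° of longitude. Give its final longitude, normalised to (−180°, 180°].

-108.9°

Start at -162.4°; shift −306.5° → -468.9°.
-468.9° lies outside (−180°, 180°]; add 360° → -108.9°.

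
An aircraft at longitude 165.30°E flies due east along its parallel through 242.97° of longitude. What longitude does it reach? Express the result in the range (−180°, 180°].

Start at +165.30°; shift +242.97° → +408.27°.
+408.27° lies outside (−180°, 180°]; subtract 360° → +48.27°.

48.27°E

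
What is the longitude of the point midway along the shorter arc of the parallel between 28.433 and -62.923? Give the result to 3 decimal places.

-17.245°

Signed shortest Δλ from +28.433° to -62.923° is -91.356°.
Midpoint longitude = +28.433° + (-91.356°)/2 = +28.433° − 45.678° = -17.245°.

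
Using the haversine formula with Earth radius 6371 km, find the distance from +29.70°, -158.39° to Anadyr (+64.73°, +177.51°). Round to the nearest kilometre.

4241 km

Δλ = 177.51 − -158.39 = 335.90°; wrapped into (−180°, 180°]: -24.10°.
Δφ = 64.73 − 29.70 = 35.03°.
a = sin²(Δφ/2) + cos φ₁ · cos φ₂ · sin²(Δλ/2) = 0.106735.
c = 2·atan2(√a, √(1−a)) = 0.66563 rad → d = 6371·c ≈ 4240.71 km.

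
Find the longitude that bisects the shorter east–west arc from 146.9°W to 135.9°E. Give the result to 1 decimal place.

174.5°E

Signed shortest Δλ from -146.9° to +135.9° is -77.2°.
Midpoint longitude = -146.9° + (-77.2°)/2 = -146.9° − 38.6° = -185.5°.
Normalise into (−180°, 180°]: +174.5°.
(The naïve average (-146.9 + +135.9)/2 = -5.5° is on the wrong side of the globe.)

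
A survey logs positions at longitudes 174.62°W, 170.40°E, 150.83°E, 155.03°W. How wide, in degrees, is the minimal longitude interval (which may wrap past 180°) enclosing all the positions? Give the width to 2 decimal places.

Sort the longitudes: -174.62°, -155.03°, +150.83°, +170.40°.
Eastward gaps between consecutive values (wrapping around): 19.59°, 305.86°, 19.57°, 14.98°.
Largest gap = 305.86° ⇒ minimal covering band is its complement: 360° − 305.86° = 54.14°.
Band runs from +150.83° eastward to -155.03°, crossing the antimeridian.

54.14°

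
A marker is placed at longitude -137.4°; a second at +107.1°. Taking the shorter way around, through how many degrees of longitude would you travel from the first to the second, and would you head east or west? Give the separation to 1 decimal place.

115.5° west

Raw difference: 107.1 − -137.4 = 244.5°.
Normalise into (−180°, 180°]: 244.5° − 360° = -115.5°.
Negative ⇒ the second point lies to the west; separation 115.5°.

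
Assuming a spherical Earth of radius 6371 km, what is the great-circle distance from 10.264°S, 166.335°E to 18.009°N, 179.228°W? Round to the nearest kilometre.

Δλ = -179.228 − 166.335 = -345.563°; wrapped into (−180°, 180°]: 14.437°.
Δφ = 18.009 − -10.264 = 28.273°.
a = sin²(Δφ/2) + cos φ₁ · cos φ₂ · sin²(Δλ/2) = 0.074425.
c = 2·atan2(√a, √(1−a)) = 0.55262 rad → d = 6371·c ≈ 3520.76 km.

3521 km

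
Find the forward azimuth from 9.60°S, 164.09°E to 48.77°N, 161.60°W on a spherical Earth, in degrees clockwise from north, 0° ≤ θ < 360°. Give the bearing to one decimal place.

Δλ = -161.60 − 164.09 = -325.69°; wrapped into (−180°, 180°]: 34.31°.
θ = atan2( sin Δλ · cos φ₂ , cos φ₁ · sin φ₂ − sin φ₁ · cos φ₂ · cos Δλ )
  = atan2(0.37151, 0.83233) = 24.053° → normalised to [0°, 360°): 24.053°.

24.1°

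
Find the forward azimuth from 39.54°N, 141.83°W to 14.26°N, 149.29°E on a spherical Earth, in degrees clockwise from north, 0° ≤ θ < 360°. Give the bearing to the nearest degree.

Δλ = 149.29 − -141.83 = 291.12°; wrapped into (−180°, 180°]: -68.88°.
θ = atan2( sin Δλ · cos φ₂ , cos φ₁ · sin φ₂ − sin φ₁ · cos φ₂ · cos Δλ )
  = atan2(-0.90409, -0.03236) = -92.050° → normalised to [0°, 360°): 267.950°.

268°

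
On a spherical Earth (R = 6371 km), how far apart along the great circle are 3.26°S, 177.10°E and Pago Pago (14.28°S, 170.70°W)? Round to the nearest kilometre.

Δλ = -170.70 − 177.10 = -347.80°; wrapped into (−180°, 180°]: 12.20°.
Δφ = -14.28 − -3.26 = -11.02°.
a = sin²(Δφ/2) + cos φ₁ · cos φ₂ · sin²(Δλ/2) = 0.020145.
c = 2·atan2(√a, √(1−a)) = 0.28483 rad → d = 6371·c ≈ 1814.65 km.

1815 km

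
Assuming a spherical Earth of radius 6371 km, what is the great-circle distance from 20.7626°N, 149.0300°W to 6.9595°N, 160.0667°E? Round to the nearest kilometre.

5679 km

Δλ = 160.0667 − -149.0300 = 309.0967°; wrapped into (−180°, 180°]: -50.9033°.
Δφ = 6.9595 − 20.7626 = -13.8031°.
a = sin²(Δφ/2) + cos φ₁ · cos φ₂ · sin²(Δλ/2) = 0.185857.
c = 2·atan2(√a, √(1−a)) = 0.89145 rad → d = 6371·c ≈ 5679.42 km.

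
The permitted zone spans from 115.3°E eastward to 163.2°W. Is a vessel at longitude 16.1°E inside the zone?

Band width going east from +115.3° to -163.2°: ((-163.2 − 115.3) mod 360) = 81.5°.
Offset of +16.1° east of the west edge: ((16.1 − 115.3) mod 360) = 260.8°.
260.8° > 81.5° ⇒ outside.

No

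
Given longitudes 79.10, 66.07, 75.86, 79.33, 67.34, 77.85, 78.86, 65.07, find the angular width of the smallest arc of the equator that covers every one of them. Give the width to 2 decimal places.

14.26°

Sort the longitudes: +65.07°, +66.07°, +67.34°, +75.86°, +77.85°, +78.86°, +79.10°, +79.33°.
Eastward gaps between consecutive values (wrapping around): 1.00°, 1.27°, 8.52°, 1.99°, 1.01°, 0.24°, 0.23°, 345.74°.
Largest gap = 345.74° ⇒ minimal covering band is its complement: 360° − 345.74° = 14.26°.
Band runs from +65.07° eastward to +79.33°.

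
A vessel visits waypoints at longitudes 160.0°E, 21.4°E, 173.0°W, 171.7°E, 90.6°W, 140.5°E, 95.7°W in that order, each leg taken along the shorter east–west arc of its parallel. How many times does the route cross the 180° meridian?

5

Leg 1: +160.0° → +21.4°, shortest Δλ = -138.6° (west) — does not cross 180°.
Leg 2: +21.4° → -173.0°, shortest Δλ = 165.6° (east) — crosses 180°.
Leg 3: -173.0° → +171.7°, shortest Δλ = -15.3° (west) — crosses 180°.
Leg 4: +171.7° → -90.6°, shortest Δλ = 97.7° (east) — crosses 180°.
Leg 5: -90.6° → +140.5°, shortest Δλ = -128.9° (west) — crosses 180°.
Leg 6: +140.5° → -95.7°, shortest Δλ = 123.8° (east) — crosses 180°.
Total crossings: 5.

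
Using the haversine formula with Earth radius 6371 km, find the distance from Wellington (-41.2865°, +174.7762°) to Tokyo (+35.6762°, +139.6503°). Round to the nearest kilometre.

9277 km

Δλ = 139.6503 − 174.7762 = -35.1259°.
Δφ = 35.6762 − -41.2865 = 76.9627°.
a = sin²(Δφ/2) + cos φ₁ · cos φ₂ · sin²(Δλ/2) = 0.442787.
c = 2·atan2(√a, √(1−a)) = 1.45612 rad → d = 6371·c ≈ 9276.94 km.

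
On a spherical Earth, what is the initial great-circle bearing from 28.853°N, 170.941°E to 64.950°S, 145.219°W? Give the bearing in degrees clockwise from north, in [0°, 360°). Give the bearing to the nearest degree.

Δλ = -145.219 − 170.941 = -316.160°; wrapped into (−180°, 180°]: 43.840°.
θ = atan2( sin Δλ · cos φ₂ , cos φ₁ · sin φ₂ − sin φ₁ · cos φ₂ · cos Δλ )
  = atan2(0.29327, -0.94085) = 162.687° → normalised to [0°, 360°): 162.687°.

163°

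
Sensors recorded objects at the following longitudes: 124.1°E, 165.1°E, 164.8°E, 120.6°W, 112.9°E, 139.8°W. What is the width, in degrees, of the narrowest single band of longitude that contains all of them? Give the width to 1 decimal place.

126.5°

Sort the longitudes: -139.8°, -120.6°, +112.9°, +124.1°, +164.8°, +165.1°.
Eastward gaps between consecutive values (wrapping around): 19.2°, 233.5°, 11.2°, 40.7°, 0.3°, 55.1°.
Largest gap = 233.5° ⇒ minimal covering band is its complement: 360° − 233.5° = 126.5°.
Band runs from +112.9° eastward to -120.6°, crossing the antimeridian.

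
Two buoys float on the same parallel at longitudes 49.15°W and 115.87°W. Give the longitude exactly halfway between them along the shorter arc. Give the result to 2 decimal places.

82.51°W

Signed shortest Δλ from -49.15° to -115.87° is -66.72°.
Midpoint longitude = -49.15° + (-66.72°)/2 = -49.15° − 33.36° = -82.51°.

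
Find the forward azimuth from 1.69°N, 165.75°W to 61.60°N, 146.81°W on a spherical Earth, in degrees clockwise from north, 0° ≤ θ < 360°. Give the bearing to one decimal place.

Δλ = -146.81 − -165.75 = 18.94°.
θ = atan2( sin Δλ · cos φ₂ , cos φ₁ · sin φ₂ − sin φ₁ · cos φ₂ · cos Δλ )
  = atan2(0.15438, 0.86600) = 10.108° → normalised to [0°, 360°): 10.108°.

10.1°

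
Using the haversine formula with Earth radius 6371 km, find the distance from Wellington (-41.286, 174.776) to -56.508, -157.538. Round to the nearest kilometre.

Δλ = -157.538 − 174.776 = -332.314°; wrapped into (−180°, 180°]: 27.686°.
Δφ = -56.508 − -41.286 = -15.222°.
a = sin²(Δφ/2) + cos φ₁ · cos φ₂ · sin²(Δλ/2) = 0.041279.
c = 2·atan2(√a, √(1−a)) = 0.40920 rad → d = 6371·c ≈ 2606.99 km.

2607 km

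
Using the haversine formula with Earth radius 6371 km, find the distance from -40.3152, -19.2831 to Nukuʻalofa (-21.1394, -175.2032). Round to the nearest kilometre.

12741 km

Δλ = -175.2032 − -19.2831 = -155.9201°.
Δφ = -21.1394 − -40.3152 = 19.1758°.
a = sin²(Δφ/2) + cos φ₁ · cos φ₂ · sin²(Δλ/2) = 0.707983.
c = 2·atan2(√a, √(1−a)) = 1.99980 rad → d = 6371·c ≈ 12740.73 km.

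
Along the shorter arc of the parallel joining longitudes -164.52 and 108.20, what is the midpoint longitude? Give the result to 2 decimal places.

Signed shortest Δλ from -164.52° to +108.20° is -87.28°.
Midpoint longitude = -164.52° + (-87.28°)/2 = -164.52° − 43.64° = -208.16°.
Normalise into (−180°, 180°]: +151.84°.
(The naïve average (-164.52 + +108.20)/2 = -28.16° is on the wrong side of the globe.)

+151.84°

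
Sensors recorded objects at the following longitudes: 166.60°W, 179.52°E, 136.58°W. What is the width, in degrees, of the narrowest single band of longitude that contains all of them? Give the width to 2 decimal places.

Sort the longitudes: -166.60°, -136.58°, +179.52°.
Eastward gaps between consecutive values (wrapping around): 30.02°, 316.10°, 13.88°.
Largest gap = 316.10° ⇒ minimal covering band is its complement: 360° − 316.10° = 43.90°.
Band runs from +179.52° eastward to -136.58°, crossing the antimeridian.

43.90°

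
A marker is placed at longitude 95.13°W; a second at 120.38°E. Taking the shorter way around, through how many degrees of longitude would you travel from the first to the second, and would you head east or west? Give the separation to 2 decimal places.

Raw difference: 120.38 − -95.13 = 215.51°.
Normalise into (−180°, 180°]: 215.51° − 360° = -144.49°.
Negative ⇒ the second point lies to the west; separation 144.49°.

144.49° west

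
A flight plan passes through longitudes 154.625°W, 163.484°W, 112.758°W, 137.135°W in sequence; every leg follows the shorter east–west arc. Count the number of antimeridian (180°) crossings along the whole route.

Leg 1: -154.625° → -163.484°, shortest Δλ = -8.859° (west) — does not cross 180°.
Leg 2: -163.484° → -112.758°, shortest Δλ = 50.726° (east) — does not cross 180°.
Leg 3: -112.758° → -137.135°, shortest Δλ = -24.377° (west) — does not cross 180°.
Total crossings: 0.

0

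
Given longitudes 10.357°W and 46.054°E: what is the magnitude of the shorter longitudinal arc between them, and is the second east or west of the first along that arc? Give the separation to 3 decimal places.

Raw difference: 46.054 − -10.357 = 56.411°.
Normalise into (−180°, 180°]: 56.411° stays 56.411°.
Positive ⇒ the second point lies to the east; separation 56.411°.

56.411° east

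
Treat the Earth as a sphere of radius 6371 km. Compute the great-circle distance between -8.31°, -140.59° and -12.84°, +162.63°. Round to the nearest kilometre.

Δλ = 162.63 − -140.59 = 303.22°; wrapped into (−180°, 180°]: -56.78°.
Δφ = -12.84 − -8.31 = -4.53°.
a = sin²(Δφ/2) + cos φ₁ · cos φ₂ · sin²(Δλ/2) = 0.219667.
c = 2·atan2(√a, √(1−a)) = 0.97561 rad → d = 6371·c ≈ 6215.59 km.

6216 km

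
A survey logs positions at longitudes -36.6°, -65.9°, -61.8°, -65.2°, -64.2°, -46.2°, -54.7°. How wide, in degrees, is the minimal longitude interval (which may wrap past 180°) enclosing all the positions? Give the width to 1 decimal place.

Sort the longitudes: -65.9°, -65.2°, -64.2°, -61.8°, -54.7°, -46.2°, -36.6°.
Eastward gaps between consecutive values (wrapping around): 0.7°, 1.0°, 2.4°, 7.1°, 8.5°, 9.6°, 330.7°.
Largest gap = 330.7° ⇒ minimal covering band is its complement: 360° − 330.7° = 29.3°.
Band runs from -65.9° eastward to -36.6°.

29.3°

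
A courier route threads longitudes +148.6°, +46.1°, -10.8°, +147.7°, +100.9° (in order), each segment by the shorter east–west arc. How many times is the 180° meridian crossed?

0

Leg 1: +148.6° → +46.1°, shortest Δλ = -102.5° (west) — does not cross 180°.
Leg 2: +46.1° → -10.8°, shortest Δλ = -56.9° (west) — does not cross 180°.
Leg 3: -10.8° → +147.7°, shortest Δλ = 158.5° (east) — does not cross 180°.
Leg 4: +147.7° → +100.9°, shortest Δλ = -46.8° (west) — does not cross 180°.
Total crossings: 0.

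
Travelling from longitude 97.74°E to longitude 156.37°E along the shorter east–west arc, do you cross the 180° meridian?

No

Signed shortest Δλ = ((156.37 − 97.74 + 180) mod 360) − 180 = 58.63°.
Going east by 58.63° from +97.74° reaches +156.37° without touching 180°.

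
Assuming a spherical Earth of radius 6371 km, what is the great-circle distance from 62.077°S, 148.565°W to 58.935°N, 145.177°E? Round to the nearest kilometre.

Δλ = 145.177 − -148.565 = 293.742°; wrapped into (−180°, 180°]: -66.258°.
Δφ = 58.935 − -62.077 = 121.012°.
a = sin²(Δφ/2) + cos φ₁ · cos φ₂ · sin²(Δλ/2) = 0.829784.
c = 2·atan2(√a, √(1−a)) = 2.29104 rad → d = 6371·c ≈ 14596.22 km.

14596 km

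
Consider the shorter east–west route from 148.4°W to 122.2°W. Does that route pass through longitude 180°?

No

Signed shortest Δλ = ((-122.2 − -148.4 + 180) mod 360) − 180 = 26.2°.
Going east by 26.2° from -148.4° reaches -122.2° without touching 180°.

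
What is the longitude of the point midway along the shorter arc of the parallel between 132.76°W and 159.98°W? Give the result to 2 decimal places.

146.37°W

Signed shortest Δλ from -132.76° to -159.98° is -27.22°.
Midpoint longitude = -132.76° + (-27.22°)/2 = -132.76° − 13.61° = -146.37°.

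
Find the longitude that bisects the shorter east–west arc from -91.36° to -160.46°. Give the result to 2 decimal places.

Signed shortest Δλ from -91.36° to -160.46° is -69.10°.
Midpoint longitude = -91.36° + (-69.10°)/2 = -91.36° − 34.55° = -125.91°.

-125.91°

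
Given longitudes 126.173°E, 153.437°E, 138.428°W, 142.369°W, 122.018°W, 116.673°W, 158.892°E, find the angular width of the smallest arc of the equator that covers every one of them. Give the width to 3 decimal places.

117.154°

Sort the longitudes: -142.369°, -138.428°, -122.018°, -116.673°, +126.173°, +153.437°, +158.892°.
Eastward gaps between consecutive values (wrapping around): 3.941°, 16.410°, 5.345°, 242.846°, 27.264°, 5.455°, 58.739°.
Largest gap = 242.846° ⇒ minimal covering band is its complement: 360° − 242.846° = 117.154°.
Band runs from +126.173° eastward to -116.673°, crossing the antimeridian.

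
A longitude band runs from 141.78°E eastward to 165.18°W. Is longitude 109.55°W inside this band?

Band width going east from +141.78° to -165.18°: ((-165.18 − 141.78) mod 360) = 53.04°.
Offset of -109.55° east of the west edge: ((-109.55 − 141.78) mod 360) = 108.67°.
108.67° > 53.04° ⇒ outside.

No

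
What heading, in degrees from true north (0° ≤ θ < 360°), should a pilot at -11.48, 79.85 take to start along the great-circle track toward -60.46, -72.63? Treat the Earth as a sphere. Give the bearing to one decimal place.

193.6°

Δλ = -72.63 − 79.85 = -152.48°.
θ = atan2( sin Δλ · cos φ₂ , cos φ₁ · sin φ₂ − sin φ₁ · cos φ₂ · cos Δλ )
  = atan2(-0.22781, -0.93963) = -166.372° → normalised to [0°, 360°): 193.628°.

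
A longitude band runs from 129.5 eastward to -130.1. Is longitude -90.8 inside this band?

No

Band width going east from +129.5° to -130.1°: ((-130.1 − 129.5) mod 360) = 100.4°.
Offset of -90.8° east of the west edge: ((-90.8 − 129.5) mod 360) = 139.7°.
139.7° > 100.4° ⇒ outside.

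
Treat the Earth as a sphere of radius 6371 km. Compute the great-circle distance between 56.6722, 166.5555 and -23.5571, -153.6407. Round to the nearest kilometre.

9670 km

Δλ = -153.6407 − 166.5555 = -320.1962°; wrapped into (−180°, 180°]: 39.8038°.
Δφ = -23.5571 − 56.6722 = -80.2293°.
a = sin²(Δφ/2) + cos φ₁ · cos φ₂ · sin²(Δλ/2) = 0.473509.
c = 2·atan2(√a, √(1−a)) = 1.51779 rad → d = 6371·c ≈ 9669.83 km.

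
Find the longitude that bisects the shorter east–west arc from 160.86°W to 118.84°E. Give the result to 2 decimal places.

158.99°E

Signed shortest Δλ from -160.86° to +118.84° is -80.30°.
Midpoint longitude = -160.86° + (-80.30°)/2 = -160.86° − 40.15° = -201.01°.
Normalise into (−180°, 180°]: +158.99°.
(The naïve average (-160.86 + +118.84)/2 = -21.01° is on the wrong side of the globe.)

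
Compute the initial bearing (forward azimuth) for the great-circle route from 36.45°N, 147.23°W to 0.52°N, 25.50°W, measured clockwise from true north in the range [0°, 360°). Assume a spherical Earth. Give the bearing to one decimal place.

Δλ = -25.50 − -147.23 = 121.73°.
θ = atan2( sin Δλ · cos φ₂ , cos φ₁ · sin φ₂ − sin φ₁ · cos φ₂ · cos Δλ )
  = atan2(0.85050, 0.31975) = 69.396° → normalised to [0°, 360°): 69.396°.

69.4°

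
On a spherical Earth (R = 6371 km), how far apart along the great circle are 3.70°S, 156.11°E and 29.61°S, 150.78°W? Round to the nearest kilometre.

Δλ = -150.78 − 156.11 = -306.89°; wrapped into (−180°, 180°]: 53.11°.
Δφ = -29.61 − -3.70 = -25.91°.
a = sin²(Δφ/2) + cos φ₁ · cos φ₂ · sin²(Δλ/2) = 0.223657.
c = 2·atan2(√a, √(1−a)) = 0.98521 rad → d = 6371·c ≈ 6276.79 km.

6277 km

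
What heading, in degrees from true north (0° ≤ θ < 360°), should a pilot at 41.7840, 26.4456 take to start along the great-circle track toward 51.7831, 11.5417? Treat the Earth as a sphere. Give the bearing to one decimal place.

319.7°

Δλ = 11.5417 − 26.4456 = -14.9039°.
θ = atan2( sin Δλ · cos φ₂ , cos φ₁ · sin φ₂ − sin φ₁ · cos φ₂ · cos Δλ )
  = atan2(-0.15911, 0.18750) = -40.318° → normalised to [0°, 360°): 319.682°.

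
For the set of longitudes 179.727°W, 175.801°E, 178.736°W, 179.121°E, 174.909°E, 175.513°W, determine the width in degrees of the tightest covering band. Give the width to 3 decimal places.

Sort the longitudes: -179.727°, -178.736°, -175.513°, +174.909°, +175.801°, +179.121°.
Eastward gaps between consecutive values (wrapping around): 0.991°, 3.223°, 350.422°, 0.892°, 3.320°, 1.152°.
Largest gap = 350.422° ⇒ minimal covering band is its complement: 360° − 350.422° = 9.578°.
Band runs from +174.909° eastward to -175.513°, crossing the antimeridian.

9.578°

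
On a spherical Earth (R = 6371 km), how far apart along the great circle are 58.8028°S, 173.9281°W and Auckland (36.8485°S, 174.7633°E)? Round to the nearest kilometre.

Δλ = 174.7633 − -173.9281 = 348.6914°; wrapped into (−180°, 180°]: -11.3086°.
Δφ = -36.8485 − -58.8028 = 21.9543°.
a = sin²(Δφ/2) + cos φ₁ · cos φ₂ · sin²(Δλ/2) = 0.040283.
c = 2·atan2(√a, √(1−a)) = 0.40416 rad → d = 6371·c ≈ 2574.87 km.

2575 km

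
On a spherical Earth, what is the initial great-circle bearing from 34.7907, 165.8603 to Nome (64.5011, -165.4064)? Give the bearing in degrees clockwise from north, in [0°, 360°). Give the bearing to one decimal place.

Δλ = -165.4064 − 165.8603 = -331.2667°; wrapped into (−180°, 180°]: 28.7333°.
θ = atan2( sin Δλ · cos φ₂ , cos φ₁ · sin φ₂ − sin φ₁ · cos φ₂ · cos Δλ )
  = atan2(0.20695, 0.52586) = 21.482° → normalised to [0°, 360°): 21.482°.

21.5°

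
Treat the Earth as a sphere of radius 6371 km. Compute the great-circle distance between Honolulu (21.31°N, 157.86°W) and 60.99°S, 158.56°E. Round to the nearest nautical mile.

Δλ = 158.56 − -157.86 = 316.42°; wrapped into (−180°, 180°]: -43.58°.
Δφ = -60.99 − 21.31 = -82.30°.
a = sin²(Δφ/2) + cos φ₁ · cos φ₂ · sin²(Δλ/2) = 0.495263.
c = 2·atan2(√a, √(1−a)) = 1.56132 rad → d = 6371·c ≈ 9947.18 km ≈ 5371.05 nmi.

5371 nmi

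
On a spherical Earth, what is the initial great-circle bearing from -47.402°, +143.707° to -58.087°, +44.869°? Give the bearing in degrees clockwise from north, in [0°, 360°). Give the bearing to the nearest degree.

Δλ = 44.869 − 143.707 = -98.838°.
θ = atan2( sin Δλ · cos φ₂ , cos φ₁ · sin φ₂ − sin φ₁ · cos φ₂ · cos Δλ )
  = atan2(-0.52235, -0.63433) = -140.530° → normalised to [0°, 360°): 219.470°.

219°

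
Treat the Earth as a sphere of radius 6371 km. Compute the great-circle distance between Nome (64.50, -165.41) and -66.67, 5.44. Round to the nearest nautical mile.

Δλ = 5.44 − -165.41 = 170.85°.
Δφ = -66.67 − 64.50 = -131.17°.
a = sin²(Δφ/2) + cos φ₁ · cos φ₂ · sin²(Δλ/2) = 0.998557.
c = 2·atan2(√a, √(1−a)) = 3.06559 rad → d = 6371·c ≈ 19530.89 km ≈ 10545.84 nmi.

10546 nmi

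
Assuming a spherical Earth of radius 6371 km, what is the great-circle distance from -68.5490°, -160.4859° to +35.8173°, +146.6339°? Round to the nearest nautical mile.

Δλ = 146.6339 − -160.4859 = 307.1198°; wrapped into (−180°, 180°]: -52.8802°.
Δφ = 35.8173 − -68.5490 = 104.3663°.
a = sin²(Δφ/2) + cos φ₁ · cos φ₂ · sin²(Δλ/2) = 0.682853.
c = 2·atan2(√a, √(1−a)) = 1.94519 rad → d = 6371·c ≈ 12392.79 km ≈ 6691.57 nmi.

6692 nmi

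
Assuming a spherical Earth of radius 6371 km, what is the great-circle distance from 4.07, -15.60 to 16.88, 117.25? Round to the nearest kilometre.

Δλ = 117.25 − -15.60 = 132.85°.
Δφ = 16.88 − 4.07 = 12.81°.
a = sin²(Δφ/2) + cos φ₁ · cos φ₂ · sin²(Δλ/2) = 0.814265.
c = 2·atan2(√a, √(1−a)) = 2.25046 rad → d = 6371·c ≈ 14337.67 km.

14338 km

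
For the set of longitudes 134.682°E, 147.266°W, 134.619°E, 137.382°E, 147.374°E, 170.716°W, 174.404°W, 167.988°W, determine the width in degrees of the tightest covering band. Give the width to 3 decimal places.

Sort the longitudes: -174.404°, -170.716°, -167.988°, -147.266°, +134.619°, +134.682°, +137.382°, +147.374°.
Eastward gaps between consecutive values (wrapping around): 3.688°, 2.728°, 20.722°, 281.885°, 0.063°, 2.700°, 9.992°, 38.222°.
Largest gap = 281.885° ⇒ minimal covering band is its complement: 360° − 281.885° = 78.115°.
Band runs from +134.619° eastward to -147.266°, crossing the antimeridian.

78.115°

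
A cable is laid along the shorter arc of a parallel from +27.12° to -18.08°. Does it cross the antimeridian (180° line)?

No

Signed shortest Δλ = ((-18.08 − 27.12 + 180) mod 360) − 180 = -45.2°.
Going west by 45.2° from +27.12° reaches -18.08° without touching 180°.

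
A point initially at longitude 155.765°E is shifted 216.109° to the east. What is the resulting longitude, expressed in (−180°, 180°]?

11.874°E

Start at +155.765°; shift +216.109° → +371.874°.
+371.874° lies outside (−180°, 180°]; subtract 360° → +11.874°.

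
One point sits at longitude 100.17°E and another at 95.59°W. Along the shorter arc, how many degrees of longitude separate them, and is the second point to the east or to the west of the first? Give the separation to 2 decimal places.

164.24° east

Raw difference: -95.59 − 100.17 = -195.76°.
Normalise into (−180°, 180°]: -195.76° + 360° = 164.24°.
Positive ⇒ the second point lies to the east; separation 164.24°.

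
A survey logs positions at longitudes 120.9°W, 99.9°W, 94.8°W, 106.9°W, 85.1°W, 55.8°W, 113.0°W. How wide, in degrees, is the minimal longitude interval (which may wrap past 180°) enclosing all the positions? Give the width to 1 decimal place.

65.1°

Sort the longitudes: -120.9°, -113.0°, -106.9°, -99.9°, -94.8°, -85.1°, -55.8°.
Eastward gaps between consecutive values (wrapping around): 7.9°, 6.1°, 7.0°, 5.1°, 9.7°, 29.3°, 294.9°.
Largest gap = 294.9° ⇒ minimal covering band is its complement: 360° − 294.9° = 65.1°.
Band runs from -120.9° eastward to -55.8°.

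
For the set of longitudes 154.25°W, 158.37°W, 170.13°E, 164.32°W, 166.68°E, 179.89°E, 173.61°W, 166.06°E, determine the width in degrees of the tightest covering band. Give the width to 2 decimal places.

39.69°

Sort the longitudes: -173.61°, -164.32°, -158.37°, -154.25°, +166.06°, +166.68°, +170.13°, +179.89°.
Eastward gaps between consecutive values (wrapping around): 9.29°, 5.95°, 4.12°, 320.31°, 0.62°, 3.45°, 9.76°, 6.50°.
Largest gap = 320.31° ⇒ minimal covering band is its complement: 360° − 320.31° = 39.69°.
Band runs from +166.06° eastward to -154.25°, crossing the antimeridian.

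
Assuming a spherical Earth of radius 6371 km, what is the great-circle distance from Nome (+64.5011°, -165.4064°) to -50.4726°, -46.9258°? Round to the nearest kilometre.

Δλ = -46.9258 − -165.4064 = 118.4806°.
Δφ = -50.4726 − 64.5011 = -114.9737°.
a = sin²(Δφ/2) + cos φ₁ · cos φ₂ · sin²(Δλ/2) = 0.913421.
c = 2·atan2(√a, √(1−a)) = 2.54427 rad → d = 6371·c ≈ 16209.52 km.

16210 km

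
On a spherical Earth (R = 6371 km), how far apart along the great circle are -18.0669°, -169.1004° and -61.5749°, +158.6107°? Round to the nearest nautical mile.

2945 nmi

Δλ = 158.6107 − -169.1004 = 327.7111°; wrapped into (−180°, 180°]: -32.2889°.
Δφ = -61.5749 − -18.0669 = -43.5080°.
a = sin²(Δφ/2) + cos φ₁ · cos φ₂ · sin²(Δλ/2) = 0.172350.
c = 2·atan2(√a, √(1−a)) = 0.85622 rad → d = 6371·c ≈ 5454.96 km ≈ 2945.44 nmi.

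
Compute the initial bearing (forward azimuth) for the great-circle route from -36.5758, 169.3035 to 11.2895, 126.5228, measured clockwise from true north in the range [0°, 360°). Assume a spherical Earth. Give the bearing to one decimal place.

311.3°

Δλ = 126.5228 − 169.3035 = -42.7807°.
θ = atan2( sin Δλ · cos φ₂ , cos φ₁ · sin φ₂ − sin φ₁ · cos φ₂ · cos Δλ )
  = atan2(-0.66605, 0.58611) = -48.653° → normalised to [0°, 360°): 311.347°.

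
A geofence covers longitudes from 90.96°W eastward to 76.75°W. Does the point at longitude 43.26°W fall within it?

No

Band width going east from -90.96° to -76.75°: ((-76.75 − -90.96) mod 360) = 14.21°.
Offset of -43.26° east of the west edge: ((-43.26 − -90.96) mod 360) = 47.70°.
47.70° > 14.21° ⇒ outside.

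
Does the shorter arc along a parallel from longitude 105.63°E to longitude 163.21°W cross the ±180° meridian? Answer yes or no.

Yes

Naïve |-163.21 − 105.63| = 268.84° > 180°, so the shorter arc goes the other way round — across 180°.
Signed shortest Δλ = ((-163.21 − 105.63 + 180) mod 360) − 180 = 91.16°.
Going east by 91.16° from +105.63° passes through 180° before reaching -163.21°.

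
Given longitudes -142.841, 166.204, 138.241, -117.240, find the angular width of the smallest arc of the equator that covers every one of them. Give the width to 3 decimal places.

Sort the longitudes: -142.841°, -117.240°, +138.241°, +166.204°.
Eastward gaps between consecutive values (wrapping around): 25.601°, 255.481°, 27.963°, 50.955°.
Largest gap = 255.481° ⇒ minimal covering band is its complement: 360° − 255.481° = 104.519°.
Band runs from +138.241° eastward to -117.240°, crossing the antimeridian.

104.519°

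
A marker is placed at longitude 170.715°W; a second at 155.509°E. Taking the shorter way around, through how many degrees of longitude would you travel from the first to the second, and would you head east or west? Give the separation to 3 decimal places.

Raw difference: 155.509 − -170.715 = 326.224°.
Normalise into (−180°, 180°]: 326.224° − 360° = -33.776°.
Negative ⇒ the second point lies to the west; separation 33.776°.

33.776° west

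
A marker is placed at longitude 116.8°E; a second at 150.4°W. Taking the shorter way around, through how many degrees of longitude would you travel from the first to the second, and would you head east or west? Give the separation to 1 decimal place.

Raw difference: -150.4 − 116.8 = -267.2°.
Normalise into (−180°, 180°]: -267.2° + 360° = 92.8°.
Positive ⇒ the second point lies to the east; separation 92.8°.

92.8° east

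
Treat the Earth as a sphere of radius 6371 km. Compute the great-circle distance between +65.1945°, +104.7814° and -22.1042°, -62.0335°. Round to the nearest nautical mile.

Δλ = -62.0335 − 104.7814 = -166.8149°.
Δφ = -22.1042 − 65.1945 = -87.2987°.
a = sin²(Δφ/2) + cos φ₁ · cos φ₂ · sin²(Δλ/2) = 0.860016.
c = 2·atan2(√a, √(1−a)) = 2.37464 rad → d = 6371·c ≈ 15128.85 km ≈ 8168.93 nmi.

8169 nmi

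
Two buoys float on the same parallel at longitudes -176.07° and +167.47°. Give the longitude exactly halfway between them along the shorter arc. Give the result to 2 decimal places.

Signed shortest Δλ from -176.07° to +167.47° is -16.46°.
Midpoint longitude = -176.07° + (-16.46°)/2 = -176.07° − 8.23° = -184.30°.
Normalise into (−180°, 180°]: +175.70°.
(The naïve average (-176.07 + +167.47)/2 = -4.3° is on the wrong side of the globe.)

+175.70°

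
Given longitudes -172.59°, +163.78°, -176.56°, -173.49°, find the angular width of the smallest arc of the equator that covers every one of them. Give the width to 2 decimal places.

23.63°

Sort the longitudes: -176.56°, -173.49°, -172.59°, +163.78°.
Eastward gaps between consecutive values (wrapping around): 3.07°, 0.90°, 336.37°, 19.66°.
Largest gap = 336.37° ⇒ minimal covering band is its complement: 360° − 336.37° = 23.63°.
Band runs from +163.78° eastward to -172.59°, crossing the antimeridian.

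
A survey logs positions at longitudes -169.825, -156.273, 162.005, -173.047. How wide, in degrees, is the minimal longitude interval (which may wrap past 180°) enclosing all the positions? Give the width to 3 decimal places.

Sort the longitudes: -173.047°, -169.825°, -156.273°, +162.005°.
Eastward gaps between consecutive values (wrapping around): 3.222°, 13.552°, 318.278°, 24.948°.
Largest gap = 318.278° ⇒ minimal covering band is its complement: 360° − 318.278° = 41.722°.
Band runs from +162.005° eastward to -156.273°, crossing the antimeridian.

41.722°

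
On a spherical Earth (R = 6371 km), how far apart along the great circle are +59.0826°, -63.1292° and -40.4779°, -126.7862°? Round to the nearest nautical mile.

6758 nmi

Δλ = -126.7862 − -63.1292 = -63.6570°.
Δφ = -40.4779 − 59.0826 = -99.5605°.
a = sin²(Δφ/2) + cos φ₁ · cos φ₂ · sin²(Δλ/2) = 0.691744.
c = 2·atan2(√a, √(1−a)) = 1.96437 rad → d = 6371·c ≈ 12514.98 km ≈ 6757.55 nmi.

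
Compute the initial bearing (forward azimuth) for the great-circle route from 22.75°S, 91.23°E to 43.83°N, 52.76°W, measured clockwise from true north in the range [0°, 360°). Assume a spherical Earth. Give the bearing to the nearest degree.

Δλ = -52.76 − 91.23 = -143.99°.
θ = atan2( sin Δλ · cos φ₂ , cos φ₁ · sin φ₂ − sin φ₁ · cos φ₂ · cos Δλ )
  = atan2(-0.42413, 0.41298) = -45.763° → normalised to [0°, 360°): 314.237°.

314°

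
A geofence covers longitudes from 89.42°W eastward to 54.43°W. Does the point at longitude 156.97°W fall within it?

No

Band width going east from -89.42° to -54.43°: ((-54.43 − -89.42) mod 360) = 34.99°.
Offset of -156.97° east of the west edge: ((-156.97 − -89.42) mod 360) = 292.45°.
292.45° > 34.99° ⇒ outside.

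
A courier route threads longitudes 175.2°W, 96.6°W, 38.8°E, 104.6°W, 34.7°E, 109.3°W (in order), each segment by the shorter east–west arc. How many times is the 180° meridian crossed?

0

Leg 1: -175.2° → -96.6°, shortest Δλ = 78.6° (east) — does not cross 180°.
Leg 2: -96.6° → +38.8°, shortest Δλ = 135.4° (east) — does not cross 180°.
Leg 3: +38.8° → -104.6°, shortest Δλ = -143.4° (west) — does not cross 180°.
Leg 4: -104.6° → +34.7°, shortest Δλ = 139.3° (east) — does not cross 180°.
Leg 5: +34.7° → -109.3°, shortest Δλ = -144.0° (west) — does not cross 180°.
Total crossings: 0.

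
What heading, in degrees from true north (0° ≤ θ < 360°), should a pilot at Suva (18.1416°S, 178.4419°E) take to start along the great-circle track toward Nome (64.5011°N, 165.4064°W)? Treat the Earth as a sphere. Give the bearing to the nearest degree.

Δλ = -165.4064 − 178.4419 = -343.8483°; wrapped into (−180°, 180°]: 16.1517°.
θ = atan2( sin Δλ · cos φ₂ , cos φ₁ · sin φ₂ − sin φ₁ · cos φ₂ · cos Δλ )
  = atan2(0.11976, 0.98648) = 6.922° → normalised to [0°, 360°): 6.922°.

7°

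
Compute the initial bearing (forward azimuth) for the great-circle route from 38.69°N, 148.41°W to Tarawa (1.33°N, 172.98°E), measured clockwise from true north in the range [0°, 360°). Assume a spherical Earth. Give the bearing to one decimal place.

233.0°

Δλ = 172.98 − -148.41 = 321.39°; wrapped into (−180°, 180°]: -38.61°.
θ = atan2( sin Δλ · cos φ₂ , cos φ₁ · sin φ₂ − sin φ₁ · cos φ₂ · cos Δλ )
  = atan2(-0.62385, -0.47022) = -127.007° → normalised to [0°, 360°): 232.993°.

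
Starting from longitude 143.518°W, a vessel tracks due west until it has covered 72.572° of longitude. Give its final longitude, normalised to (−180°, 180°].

143.910°E

Start at -143.518°; shift −72.572° → -216.090°.
-216.090° lies outside (−180°, 180°]; add 360° → +143.910°.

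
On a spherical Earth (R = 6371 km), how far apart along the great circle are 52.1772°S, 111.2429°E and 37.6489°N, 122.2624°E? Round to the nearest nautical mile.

5424 nmi

Δλ = 122.2624 − 111.2429 = 11.0195°.
Δφ = 37.6489 − -52.1772 = 89.8261°.
a = sin²(Δφ/2) + cos φ₁ · cos φ₂ · sin²(Δλ/2) = 0.502958.
c = 2·atan2(√a, √(1−a)) = 1.57671 rad → d = 6371·c ≈ 10045.24 km ≈ 5424.00 nmi.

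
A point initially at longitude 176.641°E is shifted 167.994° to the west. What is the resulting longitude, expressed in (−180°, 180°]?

Start at +176.641°; shift −167.994° → +8.647°.
+8.647° already lies in (−180°, 180°].

8.647°E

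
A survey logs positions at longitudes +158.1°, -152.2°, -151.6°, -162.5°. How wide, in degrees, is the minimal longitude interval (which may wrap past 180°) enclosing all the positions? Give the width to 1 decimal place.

50.3°

Sort the longitudes: -162.5°, -152.2°, -151.6°, +158.1°.
Eastward gaps between consecutive values (wrapping around): 10.3°, 0.6°, 309.7°, 39.4°.
Largest gap = 309.7° ⇒ minimal covering band is its complement: 360° − 309.7° = 50.3°.
Band runs from +158.1° eastward to -151.6°, crossing the antimeridian.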